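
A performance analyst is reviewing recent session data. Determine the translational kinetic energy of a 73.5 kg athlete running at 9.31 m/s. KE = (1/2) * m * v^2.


KE = 0.5 * m * v^2
= 0.5 * 73.5 * 9.31^2
= 0.5 * 73.5 * 86.6761
= 3185.35 J

3185.35 J


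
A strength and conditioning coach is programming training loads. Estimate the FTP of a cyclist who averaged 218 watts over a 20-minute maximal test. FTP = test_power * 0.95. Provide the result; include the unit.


FTP = 218 * 0.95 = 207.1 W

207.1 W


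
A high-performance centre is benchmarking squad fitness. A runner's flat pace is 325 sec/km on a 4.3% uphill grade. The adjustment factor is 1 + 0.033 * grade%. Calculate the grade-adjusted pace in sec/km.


Factor = 1 + 0.033 * 4.3 = 1.1419
Adjusted pace = 325 * 1.1419
= 371.12 sec/km

371.12 s/km


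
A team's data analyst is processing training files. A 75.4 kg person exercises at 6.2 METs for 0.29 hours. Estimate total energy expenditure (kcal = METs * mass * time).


Energy = METs * mass(kg) * time(h)
= 6.2 * 75.4 * 0.29
= 135.57 kcal

135.57 kcal


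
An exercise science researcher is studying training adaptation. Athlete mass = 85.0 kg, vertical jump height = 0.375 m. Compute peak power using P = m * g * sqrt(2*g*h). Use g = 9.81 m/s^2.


sqrt(2 * 9.81 * 0.375) = sqrt(7.3575) = 2.712471 m/s
P = 85.0 * 9.81 * 2.712471
= 2261.79 W

2261.79 W


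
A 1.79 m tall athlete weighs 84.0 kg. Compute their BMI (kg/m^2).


height^2 = 3.2041 m^2
BMI = 84.0 / 3.2041 = 26.22 kg/m^2

26.22 kg/m^2


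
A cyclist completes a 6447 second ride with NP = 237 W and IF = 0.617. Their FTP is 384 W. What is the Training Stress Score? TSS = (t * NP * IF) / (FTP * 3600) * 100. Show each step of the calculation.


t * NP * IF = 6447 * 237 * 0.617 = 942738.363
FTP * 3600 = 1382400
TSS = (942738.363 / 1382400) * 100 = 68.2

68.2 TSS


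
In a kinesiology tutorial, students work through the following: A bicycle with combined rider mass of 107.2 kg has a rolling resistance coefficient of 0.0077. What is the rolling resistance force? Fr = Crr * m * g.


Fr = 0.0077 * 107.2 * 9.81
= 0.82544 * 9.81
= 8.098 N

8.098 N


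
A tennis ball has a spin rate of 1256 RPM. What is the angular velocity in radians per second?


Convert RPM to rad/s: multiply by 2*pi and divide by 60
omega = 1256 * 2 * pi / 60
= 131.528 rad/s

131.528 rad/s


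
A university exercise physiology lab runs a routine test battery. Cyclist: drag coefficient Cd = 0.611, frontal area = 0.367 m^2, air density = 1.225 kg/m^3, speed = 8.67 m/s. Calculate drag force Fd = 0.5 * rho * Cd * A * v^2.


v^2 = 8.67^2 = 75.1689
Fd = 0.5 * 1.225 * 0.611 * 0.367 * 75.1689
= 10.324 N

10.324 N


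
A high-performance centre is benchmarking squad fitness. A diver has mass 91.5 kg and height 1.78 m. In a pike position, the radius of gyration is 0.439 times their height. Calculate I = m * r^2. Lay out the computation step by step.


r = 0.439 * 1.78 = 0.78142 m
I = m * r^2 = 91.5 * 0.610617 = 55.871 kg*m^2

55.871 kg*m^2


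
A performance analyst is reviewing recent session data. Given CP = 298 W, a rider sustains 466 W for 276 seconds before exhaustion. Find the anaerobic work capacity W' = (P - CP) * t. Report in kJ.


Excess power = 466 - 298 = 168 W
Work above CP = 168 * 276 = 46368 J
W' = 46.368 kJ

46.368 kJ


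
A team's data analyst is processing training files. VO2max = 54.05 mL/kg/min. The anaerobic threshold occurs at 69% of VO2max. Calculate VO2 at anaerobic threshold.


AT fraction = 69 / 100 = 0.69
AT VO2 = 54.05 * 0.69
= 37.29 mL/kg/min

37.29 mL/kg/min


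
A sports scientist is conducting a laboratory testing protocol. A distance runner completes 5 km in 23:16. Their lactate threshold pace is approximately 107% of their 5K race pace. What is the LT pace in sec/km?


Convert to seconds: 23 min 16 s = 1396 s
Pace per km = 1396 / 5 = 279.2 s/km
LT pace = 279.2 * 1.07 = 298.74 s/km

298.74 s/km


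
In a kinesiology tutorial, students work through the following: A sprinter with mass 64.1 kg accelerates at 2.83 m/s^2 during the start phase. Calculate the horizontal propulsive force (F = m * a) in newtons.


F = m * a
= 64.1 * 2.83
= 181.4 N

181.4 N


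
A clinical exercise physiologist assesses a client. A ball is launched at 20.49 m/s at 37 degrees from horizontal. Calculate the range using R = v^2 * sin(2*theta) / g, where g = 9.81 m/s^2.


sin(2 * 37) = sin(74) = 0.961262
v^2 = 20.49^2 = 419.8401
R = 419.8401 * 0.961262 / 9.81
= 41.139 m

41.139 m


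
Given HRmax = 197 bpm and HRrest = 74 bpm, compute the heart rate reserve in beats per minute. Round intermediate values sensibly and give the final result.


Heart rate reserve = maximum HR minus resting HR
HRR = 197 - 74 = 123 bpm

123 bpm


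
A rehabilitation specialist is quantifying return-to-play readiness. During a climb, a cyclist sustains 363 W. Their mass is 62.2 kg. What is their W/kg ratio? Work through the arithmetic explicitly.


Power-to-weight = 363 W / 62.2 kg
= 5.836 W/kg

5.836 W/kg


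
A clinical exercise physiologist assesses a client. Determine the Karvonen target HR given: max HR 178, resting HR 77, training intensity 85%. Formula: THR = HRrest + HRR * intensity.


HRR = HRmax - HRrest = 178 - 77 = 101
THR = 77 + 101 * 0.85
= 162.85 bpm

162.85 bpm


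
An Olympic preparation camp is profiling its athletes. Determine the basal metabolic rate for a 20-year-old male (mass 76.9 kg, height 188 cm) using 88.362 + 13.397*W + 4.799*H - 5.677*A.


BMR = 88.362 + 13.397*76.9 + 4.799*188 - 5.677*20
= 1907.26 kcal/day

1907.26 kcal/day


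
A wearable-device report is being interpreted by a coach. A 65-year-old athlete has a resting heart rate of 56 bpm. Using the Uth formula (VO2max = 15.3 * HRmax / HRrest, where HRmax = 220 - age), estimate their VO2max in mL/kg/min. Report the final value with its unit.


HRmax = 220 - 65 = 155 bpm
Ratio = HRmax / HRrest = 155 / 56 = 2.7679
VO2max = 15.3 * 2.7679 = 42.35 mL/kg/min

42.35 mL/kg/min


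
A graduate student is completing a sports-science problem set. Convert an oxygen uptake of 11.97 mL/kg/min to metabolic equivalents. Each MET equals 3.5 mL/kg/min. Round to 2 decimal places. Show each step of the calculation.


One MET = 3.5 mL/kg/min
Number of METs = 11.97 / 3.5
= 3.42 METs

3.42 METs


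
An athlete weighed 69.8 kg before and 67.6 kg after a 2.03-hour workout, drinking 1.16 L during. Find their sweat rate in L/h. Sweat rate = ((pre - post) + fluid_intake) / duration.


Body mass change = 2.2 kg
Total sweat loss = 2.2 + 1.16 = 3.36 L
Rate = 3.36 / 2.03 = 1.655 L/h

1.655 L/h


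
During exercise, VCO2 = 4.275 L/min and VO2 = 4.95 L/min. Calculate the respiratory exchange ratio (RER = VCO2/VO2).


RER = VCO2 / VO2
= 4.275 / 4.95
= 0.8636

0.8636


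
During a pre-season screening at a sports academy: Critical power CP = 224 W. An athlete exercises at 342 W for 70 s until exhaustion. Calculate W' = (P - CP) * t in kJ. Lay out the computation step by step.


P - CP = 342 - 224 = 118 W
W' = 118 * 70 = 8260 J
= 8260 / 1000 = 8.26 kJ

8.26 kJ


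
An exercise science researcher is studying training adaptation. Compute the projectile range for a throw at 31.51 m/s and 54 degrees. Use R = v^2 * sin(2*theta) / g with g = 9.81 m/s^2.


Two times the angle = 108 degrees
sin(108) = 0.951057
R = 992.8801 * 0.951057 / 9.81 = 96.257 m

96.257 m


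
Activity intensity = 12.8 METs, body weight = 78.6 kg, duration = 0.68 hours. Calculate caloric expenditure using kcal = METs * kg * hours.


kcal = 12.8 * 78.6 * 0.68
= 1006.08 * 0.68
= 684.13 kcal

684.13 kcal


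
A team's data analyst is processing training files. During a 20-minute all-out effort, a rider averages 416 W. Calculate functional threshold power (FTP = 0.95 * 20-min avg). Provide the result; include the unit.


FTP = 0.95 * 416
= 395.2 W

395.2 W


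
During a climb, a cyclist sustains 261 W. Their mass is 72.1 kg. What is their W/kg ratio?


Power-to-weight = 261 W / 72.1 kg
= 3.62 W/kg

3.62 W/kg


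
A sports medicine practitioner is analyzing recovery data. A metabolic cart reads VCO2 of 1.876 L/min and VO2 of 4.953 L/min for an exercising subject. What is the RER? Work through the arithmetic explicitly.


RER = VCO2 / VO2 = 1.876 / 4.953 = 0.3788

0.3788


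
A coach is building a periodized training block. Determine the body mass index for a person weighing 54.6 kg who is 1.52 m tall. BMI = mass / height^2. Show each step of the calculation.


BMI = mass / height^2
= 54.6 / 1.52^2
= 54.6 / 2.3104
= 23.63 kg/m^2

23.63 kg/m^2


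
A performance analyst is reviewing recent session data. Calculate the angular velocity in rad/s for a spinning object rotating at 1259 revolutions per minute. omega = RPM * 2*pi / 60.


omega = RPM * 2*pi / 60
= 1259 * 6.28318531 / 60
= 131.842 rad/s

131.842 rad/s


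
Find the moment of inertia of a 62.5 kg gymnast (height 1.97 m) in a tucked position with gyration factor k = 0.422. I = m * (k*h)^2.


Radius of gyration = 0.422 * 1.97 = 0.83134 m
I = 62.5 * 0.83134^2
= 62.5 * 0.691126
= 43.195 kg*m^2

43.195 kg*m^2


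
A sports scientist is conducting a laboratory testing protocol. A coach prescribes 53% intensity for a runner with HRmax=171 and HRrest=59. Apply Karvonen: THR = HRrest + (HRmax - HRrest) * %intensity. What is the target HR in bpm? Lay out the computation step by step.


Heart rate reserve = 171 - 59 = 112
Intensity fraction = 53 / 100 = 0.53
THR = 59 + 112 * 0.53 = 118.36 bpm

118.36 bpm


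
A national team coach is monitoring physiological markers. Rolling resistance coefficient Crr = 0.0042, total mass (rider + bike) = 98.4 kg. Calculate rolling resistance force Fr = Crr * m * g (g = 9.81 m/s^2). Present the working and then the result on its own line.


Fr = Crr * m * g
= 0.0042 * 98.4 * 9.81
= 4.054 N

4.054 N


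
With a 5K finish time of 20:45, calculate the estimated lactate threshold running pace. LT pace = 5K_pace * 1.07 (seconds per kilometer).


Race duration = 1245 s for 5 km
Average pace = 1245 / 5 = 249.0 s/km
LT pace = 249.0 * 1.07
= 266.43 s/km

266.43 s/km


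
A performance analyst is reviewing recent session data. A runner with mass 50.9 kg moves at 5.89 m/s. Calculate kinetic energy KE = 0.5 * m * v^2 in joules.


v^2 = 5.89^2 = 34.6921
KE = 0.5 * 50.9 * 34.6921
= 882.91 J

882.91 J


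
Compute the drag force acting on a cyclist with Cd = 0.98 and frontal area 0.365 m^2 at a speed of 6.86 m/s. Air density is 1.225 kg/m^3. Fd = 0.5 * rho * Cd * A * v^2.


Step 1: v^2 = 47.0596
Step 2: Fd = 0.5 * 1.225 * 0.98 * 0.365 * 47.0596
= 10.31 N

10.31 N


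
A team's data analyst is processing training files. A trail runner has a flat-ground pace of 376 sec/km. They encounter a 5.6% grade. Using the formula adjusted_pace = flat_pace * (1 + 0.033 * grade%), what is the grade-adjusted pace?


Grade factor = 1 + 0.033 * 5.6 = 1.1848
Adjusted = 376 * 1.1848 = 445.48 sec/km

445.48 s/km


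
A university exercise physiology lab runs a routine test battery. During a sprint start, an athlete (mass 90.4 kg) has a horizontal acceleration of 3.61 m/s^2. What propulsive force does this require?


Propulsive force = mass * acceleration
= 90.4 kg * 3.61 m/s^2
= 326.34 N

326.34 N


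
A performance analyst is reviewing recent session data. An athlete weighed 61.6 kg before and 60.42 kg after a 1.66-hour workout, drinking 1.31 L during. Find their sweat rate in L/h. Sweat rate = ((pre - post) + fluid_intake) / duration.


Body mass change = 1.18 kg
Total sweat loss = 1.18 + 1.31 = 2.49 L
Rate = 2.49 / 1.66 = 1.5 L/h

1.5 L/h


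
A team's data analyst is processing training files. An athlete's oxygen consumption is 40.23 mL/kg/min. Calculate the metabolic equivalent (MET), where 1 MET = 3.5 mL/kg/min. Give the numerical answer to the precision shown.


MET = VO2 / 3.5
= 40.23 / 3.5
= 11.49 METs

11.49 METs


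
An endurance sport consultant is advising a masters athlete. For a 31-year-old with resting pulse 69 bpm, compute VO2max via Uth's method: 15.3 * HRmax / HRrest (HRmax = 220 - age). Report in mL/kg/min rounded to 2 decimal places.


Step 1: HRmax = 220 - 31 = 189 bpm
Step 2: Ratio = 189 / 69 = 2.7391
Step 3: VO2max = 15.3 * 2.7391 = 41.91 mL/kg/min

41.91 mL/kg/min


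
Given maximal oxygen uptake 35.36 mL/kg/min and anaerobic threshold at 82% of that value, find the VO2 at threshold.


Percentage as decimal = 0.82
VO2 at AT = 35.36 * 0.82 = 29.0 mL/kg/min

29.0 mL/kg/min


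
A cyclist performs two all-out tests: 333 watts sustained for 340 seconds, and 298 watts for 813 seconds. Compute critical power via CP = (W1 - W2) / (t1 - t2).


W1 = P1 * t1 = 333 * 340 = 113220 J
W2 = P2 * t2 = 298 * 813 = 242274 J
CP = (113220 - 242274) / (340 - 813)
= 272.84 W

272.84 W


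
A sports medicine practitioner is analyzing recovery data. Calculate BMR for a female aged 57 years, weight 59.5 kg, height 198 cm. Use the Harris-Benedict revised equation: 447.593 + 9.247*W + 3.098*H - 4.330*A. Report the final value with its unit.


Substituting values:
W term = 9.247 * 59.5 = 550.1965
H term = 3.098 * 198 = 613.404
A term = 4.330 * 57 = 246.81
BMR = 1364.38 kcal/day

1364.38 kcal/day


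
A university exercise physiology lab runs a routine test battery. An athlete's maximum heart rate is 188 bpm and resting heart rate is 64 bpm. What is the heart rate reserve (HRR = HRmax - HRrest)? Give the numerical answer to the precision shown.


HRR = HRmax - HRrest
= 188 - 64
= 124 bpm

124 bpm


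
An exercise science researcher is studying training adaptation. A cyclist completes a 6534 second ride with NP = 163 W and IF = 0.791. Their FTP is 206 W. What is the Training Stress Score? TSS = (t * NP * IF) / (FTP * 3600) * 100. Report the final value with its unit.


t * NP * IF = 6534 * 163 * 0.791 = 842448.222
FTP * 3600 = 741600
TSS = (842448.222 / 741600) * 100 = 113.6

113.6 TSS


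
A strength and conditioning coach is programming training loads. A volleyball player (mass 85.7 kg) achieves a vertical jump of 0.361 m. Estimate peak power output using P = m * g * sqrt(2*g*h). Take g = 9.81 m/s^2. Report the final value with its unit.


2 * g * h = 2 * 9.81 * 0.361 = 7.08282
sqrt(7.08282) = 2.661357 m/s
P = 85.7 * 9.81 * 2.661357 = 2237.45 W

2237.45 W


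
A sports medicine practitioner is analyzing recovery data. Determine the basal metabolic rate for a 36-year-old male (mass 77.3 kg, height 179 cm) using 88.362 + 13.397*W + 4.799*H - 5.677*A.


BMR = 88.362 + 13.397*77.3 + 4.799*179 - 5.677*36
= 1778.6 kcal/day

1778.6 kcal/day


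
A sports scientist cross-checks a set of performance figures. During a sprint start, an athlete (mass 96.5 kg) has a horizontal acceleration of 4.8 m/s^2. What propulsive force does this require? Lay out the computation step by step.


Propulsive force = mass * acceleration
= 96.5 kg * 4.8 m/s^2
= 463.2 N

463.2 N


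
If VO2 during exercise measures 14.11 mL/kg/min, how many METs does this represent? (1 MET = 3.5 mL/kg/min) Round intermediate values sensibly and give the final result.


METs = VO2 / 3.5 = 14.11 / 3.5 = 4.03

4.03 METs


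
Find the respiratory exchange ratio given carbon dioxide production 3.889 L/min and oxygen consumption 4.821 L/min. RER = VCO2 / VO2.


VCO2 = 3.889 L/min
VO2 = 4.821 L/min
RER = 3.889 / 4.821 = 0.8067

0.8067


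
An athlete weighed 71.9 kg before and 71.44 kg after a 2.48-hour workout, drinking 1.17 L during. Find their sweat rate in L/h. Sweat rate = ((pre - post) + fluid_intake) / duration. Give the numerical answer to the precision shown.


Body mass change = 0.46 kg
Total sweat loss = 0.46 + 1.17 = 1.63 L
Rate = 1.63 / 2.48 = 0.657 L/h

0.657 L/h


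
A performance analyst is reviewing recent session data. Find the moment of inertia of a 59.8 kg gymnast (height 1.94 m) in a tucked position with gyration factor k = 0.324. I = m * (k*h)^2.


Radius of gyration = 0.324 * 1.94 = 0.62856 m
I = 59.8 * 0.62856^2
= 59.8 * 0.395088
= 23.626 kg*m^2

23.626 kg*m^2


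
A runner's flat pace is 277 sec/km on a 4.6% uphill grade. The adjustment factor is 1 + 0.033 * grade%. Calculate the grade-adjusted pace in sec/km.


Factor = 1 + 0.033 * 4.6 = 1.1518
Adjusted pace = 277 * 1.1518
= 319.05 sec/km

319.05 s/km


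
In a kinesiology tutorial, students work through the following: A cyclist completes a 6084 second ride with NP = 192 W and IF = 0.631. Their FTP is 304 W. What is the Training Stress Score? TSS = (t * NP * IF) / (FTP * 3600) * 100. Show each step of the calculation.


t * NP * IF = 6084 * 192 * 0.631 = 737088.768
FTP * 3600 = 1094400
TSS = (737088.768 / 1094400) * 100 = 67.35

67.35 TSS


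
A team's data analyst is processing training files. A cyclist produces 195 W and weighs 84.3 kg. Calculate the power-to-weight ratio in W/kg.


P/W = power / mass
= 195 / 84.3
= 2.313 W/kg

2.313 W/kg


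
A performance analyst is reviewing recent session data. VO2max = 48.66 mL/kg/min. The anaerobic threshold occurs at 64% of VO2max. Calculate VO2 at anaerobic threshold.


AT fraction = 64 / 100 = 0.64
AT VO2 = 48.66 * 0.64
= 31.14 mL/kg/min

31.14 mL/kg/min


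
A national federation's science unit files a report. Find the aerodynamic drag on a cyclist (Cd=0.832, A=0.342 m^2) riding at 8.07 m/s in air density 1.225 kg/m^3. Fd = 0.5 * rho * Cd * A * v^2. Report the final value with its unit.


Fd = 0.5 * 1.225 * 0.832 * 0.342 * 8.07^2
= 0.5 * 1.225 * 0.832 * 0.342 * 65.1249
= 11.35 N

11.35 N


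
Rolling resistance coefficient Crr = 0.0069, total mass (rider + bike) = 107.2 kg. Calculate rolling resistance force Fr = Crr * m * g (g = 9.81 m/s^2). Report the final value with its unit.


Fr = Crr * m * g
= 0.0069 * 107.2 * 9.81
= 7.256 N

7.256 N


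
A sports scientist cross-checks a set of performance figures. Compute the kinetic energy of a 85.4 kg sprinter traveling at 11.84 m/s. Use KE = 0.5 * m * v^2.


Velocity squared = 140.1856
KE = 0.5 * 85.4 * 140.1856 = 5985.93 J

5985.93 J


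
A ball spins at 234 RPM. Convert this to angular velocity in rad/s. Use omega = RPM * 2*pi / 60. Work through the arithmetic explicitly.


omega = 234 * 2 * pi / 60
= 234 * 6.28318531 / 60
= 1470.265 / 60
= 24.504 rad/s

24.504 rad/s


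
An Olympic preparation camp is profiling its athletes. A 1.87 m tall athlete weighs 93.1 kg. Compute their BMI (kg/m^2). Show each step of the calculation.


height^2 = 3.4969 m^2
BMI = 93.1 / 3.4969 = 26.62 kg/m^2

26.62 kg/m^2


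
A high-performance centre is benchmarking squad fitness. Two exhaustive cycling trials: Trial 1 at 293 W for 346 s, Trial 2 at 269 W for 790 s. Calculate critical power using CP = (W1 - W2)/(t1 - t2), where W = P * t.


W1 = 293 * 346 = 101378 J
W2 = 269 * 790 = 212510 J
CP = (101378 - 212510) / (346 - 790)
= -111132 / -444
= 250.3 W

250.3 W


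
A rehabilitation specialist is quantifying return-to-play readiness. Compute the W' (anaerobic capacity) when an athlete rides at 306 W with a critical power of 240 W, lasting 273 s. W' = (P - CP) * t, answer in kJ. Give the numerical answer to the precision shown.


Above-CP power = 66 W
Duration = 273 s
W' = 66 * 273 = 18018 J
Convert: 18018 / 1000 = 18.018 kJ

18.018 kJ


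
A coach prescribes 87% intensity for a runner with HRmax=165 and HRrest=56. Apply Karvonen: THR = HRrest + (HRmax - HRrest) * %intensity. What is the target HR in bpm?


Heart rate reserve = 165 - 56 = 109
Intensity fraction = 87 / 100 = 0.87
THR = 56 + 109 * 0.87 = 150.83 bpm

150.83 bpm


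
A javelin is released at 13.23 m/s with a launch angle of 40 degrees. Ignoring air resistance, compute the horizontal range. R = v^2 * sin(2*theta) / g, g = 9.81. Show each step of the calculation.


Launch speed squared = 175.0329
sin(2 * 40 deg) = 0.984808
Range = 175.0329 * 0.984808 / 9.81
= 17.571 m

17.571 m


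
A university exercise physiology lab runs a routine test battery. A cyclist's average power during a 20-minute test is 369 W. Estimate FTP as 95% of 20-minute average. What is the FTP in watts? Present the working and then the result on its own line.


FTP = 20-min power * 0.95
= 369 * 0.95
= 350.55 W

350.55 W


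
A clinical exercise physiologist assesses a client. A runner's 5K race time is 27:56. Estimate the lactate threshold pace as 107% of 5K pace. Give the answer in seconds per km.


Total race time = 27*60 + 56 = 1676 seconds
5K pace = 1676 / 5 = 335.2 sec/km
LT pace = 335.2 * 1.07 = 358.66 sec/km

358.66 s/km


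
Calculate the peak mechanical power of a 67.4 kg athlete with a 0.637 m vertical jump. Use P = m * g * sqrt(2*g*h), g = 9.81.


First, sqrt(2gh) = sqrt(2 * 9.81 * 0.637)
= sqrt(12.49794) = 3.535243 m/s
Power = 67.4 * 9.81 * 3.535243 = 2337.48 W

2337.48 W


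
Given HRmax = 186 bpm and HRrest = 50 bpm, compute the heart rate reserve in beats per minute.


Heart rate reserve = maximum HR minus resting HR
HRR = 186 - 50 = 136 bpm

136 bpm


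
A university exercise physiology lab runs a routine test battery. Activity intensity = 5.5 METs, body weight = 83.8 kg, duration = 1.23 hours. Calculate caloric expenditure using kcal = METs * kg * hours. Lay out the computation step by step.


kcal = 5.5 * 83.8 * 1.23
= 460.9 * 1.23
= 566.91 kcal

566.91 kcal


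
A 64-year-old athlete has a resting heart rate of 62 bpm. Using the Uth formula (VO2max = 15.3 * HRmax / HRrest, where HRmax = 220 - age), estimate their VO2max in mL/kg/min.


HRmax = 220 - 64 = 156 bpm
Ratio = HRmax / HRrest = 156 / 62 = 2.5161
VO2max = 15.3 * 2.5161 = 38.5 mL/kg/min

38.5 mL/kg/min


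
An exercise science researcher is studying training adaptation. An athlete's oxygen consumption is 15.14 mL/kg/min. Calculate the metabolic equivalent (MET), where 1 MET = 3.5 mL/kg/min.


MET = VO2 / 3.5
= 15.14 / 3.5
= 4.33 METs

4.33 METs


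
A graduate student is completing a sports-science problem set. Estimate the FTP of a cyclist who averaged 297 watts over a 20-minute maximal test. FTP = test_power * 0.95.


FTP = 297 * 0.95 = 282.15 W

282.15 W


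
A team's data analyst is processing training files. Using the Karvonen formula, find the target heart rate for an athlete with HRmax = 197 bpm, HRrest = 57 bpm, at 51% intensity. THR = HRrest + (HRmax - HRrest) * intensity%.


HRR = 197 - 57 = 140
THR = 57 + 140 * 0.51
= 57 + 71.4
= 128.4 bpm

128.4 bpm


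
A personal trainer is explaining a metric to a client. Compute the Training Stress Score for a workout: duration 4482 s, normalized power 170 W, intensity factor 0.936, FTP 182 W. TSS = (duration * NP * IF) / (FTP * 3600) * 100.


Product = 4482 * 170 * 0.936 = 713175.84
Base = 182 * 3600 = 655200
TSS = 713175.84 / 655200 * 100 = 108.85

108.85 TSS


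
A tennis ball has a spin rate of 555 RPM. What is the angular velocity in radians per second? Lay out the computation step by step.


Convert RPM to rad/s: multiply by 2*pi and divide by 60
omega = 555 * 2 * pi / 60
= 58.119 rad/s

58.119 rad/s


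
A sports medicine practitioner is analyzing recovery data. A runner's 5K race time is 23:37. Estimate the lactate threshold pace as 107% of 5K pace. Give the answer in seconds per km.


Total race time = 23*60 + 37 = 1417 seconds
5K pace = 1417 / 5 = 283.4 sec/km
LT pace = 283.4 * 1.07 = 303.24 sec/km

303.24 s/km


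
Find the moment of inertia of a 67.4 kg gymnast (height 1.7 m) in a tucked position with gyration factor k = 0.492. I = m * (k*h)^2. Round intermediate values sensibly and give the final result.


Radius of gyration = 0.492 * 1.7 = 0.8364 m
I = 67.4 * 0.8364^2
= 67.4 * 0.699565
= 47.151 kg*m^2

47.151 kg*m^2


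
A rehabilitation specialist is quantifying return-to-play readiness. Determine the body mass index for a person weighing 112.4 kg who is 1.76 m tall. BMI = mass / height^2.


BMI = mass / height^2
= 112.4 / 1.76^2
= 112.4 / 3.0976
= 36.29 kg/m^2

36.29 kg/m^2


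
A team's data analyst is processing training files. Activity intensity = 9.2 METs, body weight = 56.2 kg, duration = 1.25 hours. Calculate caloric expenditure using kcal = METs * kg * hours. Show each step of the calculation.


kcal = 9.2 * 56.2 * 1.25
= 517.04 * 1.25
= 646.3 kcal

646.3 kcal


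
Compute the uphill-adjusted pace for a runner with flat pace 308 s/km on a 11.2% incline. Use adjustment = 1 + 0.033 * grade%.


Adjustment factor = 1 + 0.033 * 11.2 = 1.3696
Grade-adjusted pace = 308 * 1.3696 = 421.84 s/km

421.84 s/km


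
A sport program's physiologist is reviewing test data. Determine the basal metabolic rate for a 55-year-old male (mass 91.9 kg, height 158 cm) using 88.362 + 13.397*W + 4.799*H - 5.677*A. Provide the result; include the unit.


BMR = 88.362 + 13.397*91.9 + 4.799*158 - 5.677*55
= 1765.55 kcal/day

1765.55 kcal/day


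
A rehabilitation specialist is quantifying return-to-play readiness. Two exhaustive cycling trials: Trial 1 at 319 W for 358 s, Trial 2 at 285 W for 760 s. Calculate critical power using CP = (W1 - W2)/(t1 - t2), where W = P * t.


W1 = 319 * 358 = 114202 J
W2 = 285 * 760 = 216600 J
CP = (114202 - 216600) / (358 - 760)
= -102398 / -402
= 254.72 W

254.72 W


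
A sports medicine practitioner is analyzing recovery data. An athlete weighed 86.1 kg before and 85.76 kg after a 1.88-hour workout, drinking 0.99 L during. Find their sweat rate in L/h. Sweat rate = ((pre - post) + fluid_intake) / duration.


Body mass change = 0.34 kg
Total sweat loss = 0.34 + 0.99 = 1.33 L
Rate = 1.33 / 1.88 = 0.707 L/h

0.707 L/h


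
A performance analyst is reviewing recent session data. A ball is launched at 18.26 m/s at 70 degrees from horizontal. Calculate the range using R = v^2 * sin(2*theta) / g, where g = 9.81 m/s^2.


sin(2 * 70) = sin(140) = 0.642788
v^2 = 18.26^2 = 333.4276
R = 333.4276 * 0.642788 / 9.81
= 21.847 m

21.847 m


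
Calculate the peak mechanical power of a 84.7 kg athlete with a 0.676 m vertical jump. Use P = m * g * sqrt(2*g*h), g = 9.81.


First, sqrt(2gh) = sqrt(2 * 9.81 * 0.676)
= sqrt(13.26312) = 3.641857 m/s
Power = 84.7 * 9.81 * 3.641857 = 3026.04 W

3026.04 W


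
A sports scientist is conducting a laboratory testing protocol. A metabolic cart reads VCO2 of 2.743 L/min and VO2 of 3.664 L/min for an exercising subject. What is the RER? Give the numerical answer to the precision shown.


RER = VCO2 / VO2 = 2.743 / 3.664 = 0.7486

0.7486


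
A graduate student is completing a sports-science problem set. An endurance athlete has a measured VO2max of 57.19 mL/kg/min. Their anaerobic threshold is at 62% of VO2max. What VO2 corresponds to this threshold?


Anaerobic threshold VO2 = VO2max * 62%
= 57.19 * 0.62
= 35.46 mL/kg/min

35.46 mL/kg/min


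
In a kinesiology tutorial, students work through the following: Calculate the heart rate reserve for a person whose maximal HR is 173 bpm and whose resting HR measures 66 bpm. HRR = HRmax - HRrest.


HRmax = 173 bpm
HRrest = 66 bpm
HRR = 173 - 66 = 107 bpm

107 bpm


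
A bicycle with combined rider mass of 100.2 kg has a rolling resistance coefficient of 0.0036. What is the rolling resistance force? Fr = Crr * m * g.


Fr = 0.0036 * 100.2 * 9.81
= 0.36072 * 9.81
= 3.539 N

3.539 N


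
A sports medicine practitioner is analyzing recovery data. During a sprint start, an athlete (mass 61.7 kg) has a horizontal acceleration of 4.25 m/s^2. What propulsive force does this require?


Propulsive force = mass * acceleration
= 61.7 kg * 4.25 m/s^2
= 262.23 N

262.23 N


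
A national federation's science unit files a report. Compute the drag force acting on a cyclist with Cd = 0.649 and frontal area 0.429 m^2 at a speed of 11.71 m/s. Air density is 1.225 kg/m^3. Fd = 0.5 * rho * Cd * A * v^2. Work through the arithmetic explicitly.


Step 1: v^2 = 137.1241
Step 2: Fd = 0.5 * 1.225 * 0.649 * 0.429 * 137.1241
= 23.384 N

23.384 N


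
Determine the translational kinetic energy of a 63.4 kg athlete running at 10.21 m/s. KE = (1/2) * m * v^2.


KE = 0.5 * m * v^2
= 0.5 * 63.4 * 10.21^2
= 0.5 * 63.4 * 104.2441
= 3304.54 J

3304.54 J


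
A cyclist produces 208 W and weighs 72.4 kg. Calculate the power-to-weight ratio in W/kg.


P/W = power / mass
= 208 / 72.4
= 2.873 W/kg

2.873 W/kg


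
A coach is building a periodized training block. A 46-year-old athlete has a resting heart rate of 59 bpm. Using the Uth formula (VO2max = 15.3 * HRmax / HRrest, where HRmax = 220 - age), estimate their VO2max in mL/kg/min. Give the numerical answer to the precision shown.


HRmax = 220 - 46 = 174 bpm
Ratio = HRmax / HRrest = 174 / 59 = 2.9492
VO2max = 15.3 * 2.9492 = 45.12 mL/kg/min

45.12 mL/kg/min


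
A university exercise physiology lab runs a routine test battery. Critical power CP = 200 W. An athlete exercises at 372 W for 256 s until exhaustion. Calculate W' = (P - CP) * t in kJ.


P - CP = 372 - 200 = 172 W
W' = 172 * 256 = 44032 J
= 44032 / 1000 = 44.032 kJ

44.032 kJ


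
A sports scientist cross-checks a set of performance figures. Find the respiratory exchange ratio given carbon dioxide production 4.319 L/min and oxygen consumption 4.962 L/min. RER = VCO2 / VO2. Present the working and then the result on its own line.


VCO2 = 4.319 L/min
VO2 = 4.962 L/min
RER = 4.319 / 4.962 = 0.8704

0.8704


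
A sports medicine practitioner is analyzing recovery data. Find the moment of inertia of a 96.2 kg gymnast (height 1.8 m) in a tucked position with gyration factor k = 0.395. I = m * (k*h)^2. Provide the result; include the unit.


Radius of gyration = 0.395 * 1.8 = 0.711 m
I = 96.2 * 0.711^2
= 96.2 * 0.505521
= 48.631 kg*m^2

48.631 kg*m^2


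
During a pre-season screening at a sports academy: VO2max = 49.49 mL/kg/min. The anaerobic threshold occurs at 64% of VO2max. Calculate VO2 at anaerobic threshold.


AT fraction = 64 / 100 = 0.64
AT VO2 = 49.49 * 0.64
= 31.67 mL/kg/min

31.67 mL/kg/min


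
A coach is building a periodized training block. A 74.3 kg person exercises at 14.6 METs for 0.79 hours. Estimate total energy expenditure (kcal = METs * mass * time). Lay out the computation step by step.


Energy = METs * mass(kg) * time(h)
= 14.6 * 74.3 * 0.79
= 856.98 kcal

856.98 kcal


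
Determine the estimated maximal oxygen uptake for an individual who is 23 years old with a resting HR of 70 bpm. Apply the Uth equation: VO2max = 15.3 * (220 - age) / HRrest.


HRmax = 220 - 23 = 197
VO2max = 15.3 * (197 / 70)
= 15.3 * 2.8143
= 43.06 mL/kg/min

43.06 mL/kg/min


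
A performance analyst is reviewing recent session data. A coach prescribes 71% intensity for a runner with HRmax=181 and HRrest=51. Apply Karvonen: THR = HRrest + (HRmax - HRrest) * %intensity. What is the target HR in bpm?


Heart rate reserve = 181 - 51 = 130
Intensity fraction = 71 / 100 = 0.71
THR = 51 + 130 * 0.71 = 143.3 bpm

143.3 bpm


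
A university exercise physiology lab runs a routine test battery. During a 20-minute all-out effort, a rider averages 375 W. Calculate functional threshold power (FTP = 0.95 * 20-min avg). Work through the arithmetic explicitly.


FTP = 0.95 * 375
= 356.25 W

356.25 W


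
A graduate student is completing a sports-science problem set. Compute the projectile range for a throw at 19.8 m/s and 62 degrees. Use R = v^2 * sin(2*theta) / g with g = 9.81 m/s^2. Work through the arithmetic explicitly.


Two times the angle = 124 degrees
sin(124) = 0.829038
R = 392.04 * 0.829038 / 9.81 = 33.131 m

33.131 m


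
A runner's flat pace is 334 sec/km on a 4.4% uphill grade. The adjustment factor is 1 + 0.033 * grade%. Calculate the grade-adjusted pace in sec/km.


Factor = 1 + 0.033 * 4.4 = 1.1452
Adjusted pace = 334 * 1.1452
= 382.5 sec/km

382.5 s/km


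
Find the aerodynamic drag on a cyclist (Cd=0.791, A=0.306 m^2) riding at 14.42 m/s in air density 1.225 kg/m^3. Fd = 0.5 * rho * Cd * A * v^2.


Fd = 0.5 * 1.225 * 0.791 * 0.306 * 14.42^2
= 0.5 * 1.225 * 0.791 * 0.306 * 207.9364
= 30.827 N

30.827 N


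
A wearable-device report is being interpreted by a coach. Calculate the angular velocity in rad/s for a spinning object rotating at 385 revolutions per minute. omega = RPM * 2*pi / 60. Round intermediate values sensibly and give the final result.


omega = RPM * 2*pi / 60
= 385 * 6.28318531 / 60
= 40.317 rad/s

40.317 rad/s


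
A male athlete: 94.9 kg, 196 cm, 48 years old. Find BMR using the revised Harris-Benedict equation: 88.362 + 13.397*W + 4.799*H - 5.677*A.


Intercept = 88.362
Weight contribution = 13.397 * 94.9 = 1271.3753
Height contribution = 4.799 * 196 = 940.604
Age contribution = 5.677 * 48 = 272.496
BMR = 88.362 + 1271.3753 + 940.604 - 272.496
= 2027.85 kcal/day

2027.85 kcal/day


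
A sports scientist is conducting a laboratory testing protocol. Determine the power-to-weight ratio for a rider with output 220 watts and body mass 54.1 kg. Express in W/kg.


P/W = 220 / 54.1 = 4.067 W/kg

4.067 W/kg


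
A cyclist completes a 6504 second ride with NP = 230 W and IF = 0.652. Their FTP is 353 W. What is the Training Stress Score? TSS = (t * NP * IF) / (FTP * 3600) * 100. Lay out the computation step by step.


t * NP * IF = 6504 * 230 * 0.652 = 975339.84
FTP * 3600 = 1270800
TSS = (975339.84 / 1270800) * 100 = 76.75

76.75 TSS


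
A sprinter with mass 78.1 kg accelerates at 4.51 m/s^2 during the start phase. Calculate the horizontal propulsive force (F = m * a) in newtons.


F = m * a
= 78.1 * 4.51
= 352.23 N

352.23 N


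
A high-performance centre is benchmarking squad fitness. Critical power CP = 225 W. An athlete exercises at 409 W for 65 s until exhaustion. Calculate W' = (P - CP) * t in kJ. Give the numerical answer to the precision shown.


P - CP = 409 - 225 = 184 W
W' = 184 * 65 = 11960 J
= 11960 / 1000 = 11.96 kJ

11.96 kJ


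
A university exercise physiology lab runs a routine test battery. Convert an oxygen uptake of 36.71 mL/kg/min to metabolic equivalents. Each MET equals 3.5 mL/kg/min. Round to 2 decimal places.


One MET = 3.5 mL/kg/min
Number of METs = 36.71 / 3.5
= 10.49 METs

10.49 METs


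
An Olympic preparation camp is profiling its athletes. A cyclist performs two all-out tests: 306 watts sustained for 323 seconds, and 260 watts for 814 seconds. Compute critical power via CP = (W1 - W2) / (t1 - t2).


W1 = P1 * t1 = 306 * 323 = 98838 J
W2 = P2 * t2 = 260 * 814 = 211640 J
CP = (98838 - 211640) / (323 - 814)
= 229.74 W

229.74 W


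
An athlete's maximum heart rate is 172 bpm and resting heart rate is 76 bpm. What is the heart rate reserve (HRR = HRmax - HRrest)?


HRR = HRmax - HRrest
= 172 - 76
= 96 bpm

96 bpm


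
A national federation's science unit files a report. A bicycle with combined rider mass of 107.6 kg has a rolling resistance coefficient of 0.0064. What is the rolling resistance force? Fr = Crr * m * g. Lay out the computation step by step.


Fr = 0.0064 * 107.6 * 9.81
= 0.68864 * 9.81
= 6.756 N

6.756 N


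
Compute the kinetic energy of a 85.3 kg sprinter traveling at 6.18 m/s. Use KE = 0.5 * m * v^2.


Velocity squared = 38.1924
KE = 0.5 * 85.3 * 38.1924 = 1628.91 J

1628.91 J


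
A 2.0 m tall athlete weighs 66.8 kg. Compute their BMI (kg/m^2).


height^2 = 4.0 m^2
BMI = 66.8 / 4.0 = 16.7 kg/m^2

16.7 kg/m^2


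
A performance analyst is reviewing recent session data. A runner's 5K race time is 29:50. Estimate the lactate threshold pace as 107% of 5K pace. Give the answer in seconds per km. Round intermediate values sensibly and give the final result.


Total race time = 29*60 + 50 = 1790 seconds
5K pace = 1790 / 5 = 358.0 sec/km
LT pace = 358.0 * 1.07 = 383.06 sec/km

383.06 s/km


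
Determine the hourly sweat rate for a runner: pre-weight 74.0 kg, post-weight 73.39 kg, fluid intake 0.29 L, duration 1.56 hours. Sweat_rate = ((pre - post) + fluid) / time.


Mass lost = 74.0 - 73.39 = 0.61 kg
Add fluid consumed: 0.61 + 0.29 = 0.9 L total sweat
Sweat rate = 0.9 / 1.56 = 0.577 L/h

0.577 L/h


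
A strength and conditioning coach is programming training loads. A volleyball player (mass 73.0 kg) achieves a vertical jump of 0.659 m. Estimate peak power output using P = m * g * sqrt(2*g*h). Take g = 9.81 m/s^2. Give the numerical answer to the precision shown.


2 * g * h = 2 * 9.81 * 0.659 = 12.92958
sqrt(12.92958) = 3.595773 m/s
P = 73.0 * 9.81 * 3.595773 = 2575.04 W

2575.04 W


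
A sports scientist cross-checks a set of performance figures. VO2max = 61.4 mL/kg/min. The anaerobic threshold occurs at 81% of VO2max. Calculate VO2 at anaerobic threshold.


AT fraction = 81 / 100 = 0.81
AT VO2 = 61.4 * 0.81
= 49.73 mL/kg/min

49.73 mL/kg/min


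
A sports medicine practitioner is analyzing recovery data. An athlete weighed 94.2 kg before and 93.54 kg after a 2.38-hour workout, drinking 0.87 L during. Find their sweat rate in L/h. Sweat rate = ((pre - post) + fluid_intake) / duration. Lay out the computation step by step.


Body mass change = 0.66 kg
Total sweat loss = 0.66 + 0.87 = 1.53 L
Rate = 1.53 / 2.38 = 0.643 L/h

0.643 L/h


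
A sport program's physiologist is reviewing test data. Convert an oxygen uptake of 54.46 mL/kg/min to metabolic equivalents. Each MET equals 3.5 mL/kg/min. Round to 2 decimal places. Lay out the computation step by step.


One MET = 3.5 mL/kg/min
Number of METs = 54.46 / 3.5
= 15.56 METs

15.56 METs


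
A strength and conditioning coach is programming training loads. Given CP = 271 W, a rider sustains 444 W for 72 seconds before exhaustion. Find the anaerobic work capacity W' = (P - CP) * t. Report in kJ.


Excess power = 444 - 271 = 173 W
Work above CP = 173 * 72 = 12456 J
W' = 12.456 kJ

12.456 kJ


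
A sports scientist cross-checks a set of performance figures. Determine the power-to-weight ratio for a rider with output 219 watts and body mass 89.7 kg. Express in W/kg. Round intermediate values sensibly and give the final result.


P/W = 219 / 89.7 = 2.441 W/kg

2.441 W/kg


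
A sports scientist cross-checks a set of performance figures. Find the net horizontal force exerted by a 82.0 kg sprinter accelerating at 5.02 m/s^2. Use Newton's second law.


Newton's second law: F = m * a
F = 82.0 * 5.02 = 411.64 N

411.64 N


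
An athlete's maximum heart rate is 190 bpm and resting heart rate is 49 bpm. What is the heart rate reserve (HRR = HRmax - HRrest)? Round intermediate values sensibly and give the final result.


HRR = HRmax - HRrest
= 190 - 49
= 141 bpm

141 bpm


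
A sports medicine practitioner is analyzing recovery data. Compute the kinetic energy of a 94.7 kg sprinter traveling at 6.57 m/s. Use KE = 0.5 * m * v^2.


Velocity squared = 43.1649
KE = 0.5 * 94.7 * 43.1649 = 2043.86 J

2043.86 J


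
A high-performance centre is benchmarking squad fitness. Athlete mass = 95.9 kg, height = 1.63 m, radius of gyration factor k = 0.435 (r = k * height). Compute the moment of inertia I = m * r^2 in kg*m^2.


r = k * height = 0.435 * 1.63 = 0.70905 m
r^2 = 0.70905^2 = 0.502752
I = 95.9 * 0.502752 = 48.214 kg*m^2

48.214 kg*m^2


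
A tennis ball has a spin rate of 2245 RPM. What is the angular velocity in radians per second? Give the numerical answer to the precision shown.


Convert RPM to rad/s: multiply by 2*pi and divide by 60
omega = 2245 * 2 * pi / 60
= 235.096 rad/s

235.096 rad/s


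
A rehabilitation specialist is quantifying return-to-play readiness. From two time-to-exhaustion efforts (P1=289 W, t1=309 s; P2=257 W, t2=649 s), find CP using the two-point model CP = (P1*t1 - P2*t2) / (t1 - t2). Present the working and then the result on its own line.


Work in trial 1 = 89301 J
Work in trial 2 = 166793 J
Delta work = -77492 J
Delta time = -340 s
CP = -77492 / -340 = 227.92 W

227.92 W


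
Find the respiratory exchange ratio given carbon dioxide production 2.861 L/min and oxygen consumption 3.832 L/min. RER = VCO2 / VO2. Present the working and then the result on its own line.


VCO2 = 2.861 L/min
VO2 = 3.832 L/min
RER = 2.861 / 3.832 = 0.7466

0.7466
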